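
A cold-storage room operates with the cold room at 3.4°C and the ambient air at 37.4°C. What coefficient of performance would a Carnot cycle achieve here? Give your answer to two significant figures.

In absolute terms T_C = 276.55 K and T_H = 310.55 K, so ΔT = 34.00 K.
For a reversible cycle, COP_Carnot = T_C/ΔT = 276.55/34.00 = 8.134.

8.1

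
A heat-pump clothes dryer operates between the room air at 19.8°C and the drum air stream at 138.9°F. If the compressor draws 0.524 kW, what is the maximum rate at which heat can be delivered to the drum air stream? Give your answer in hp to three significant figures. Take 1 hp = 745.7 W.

In absolute terms T_C = 292.95 K and T_H = 332.54 K, so ΔT = 39.59 K.
COP_Carnot = T_H/ΔT = 332.54/39.59 = 8.400.
Q̇_max = COP_Carnot × Ẇ = 8.400 × 0.5240 kW = 4.401 kW = 5.903 hp.

5.90 hp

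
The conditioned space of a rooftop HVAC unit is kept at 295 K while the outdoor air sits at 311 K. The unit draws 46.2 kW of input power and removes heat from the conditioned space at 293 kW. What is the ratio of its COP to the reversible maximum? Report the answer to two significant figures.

0.34

COP_actual = Q̇_C/Ẇ = 293.0/46.20 = 6.342.
The reservoir spacing is ΔT = 311 − 295 = 16.00 K.
COP_Carnot = T_C/ΔT = 295.00/16.00 = 18.44.
η_II = COP_actual/COP_Carnot = 6.342/18.44 = 0.3440.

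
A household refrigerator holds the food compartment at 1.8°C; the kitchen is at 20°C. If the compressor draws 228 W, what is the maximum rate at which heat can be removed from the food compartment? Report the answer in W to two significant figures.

3400 W

In absolute terms T_C = 274.95 K and T_H = 293.15 K, so ΔT = 18.20 K.
COP_Carnot = T_C/ΔT = 274.95/18.20 = 15.11.
Q̇_max = COP_Carnot × Ẇ = 15.11 × 228.0 W = 3444 W.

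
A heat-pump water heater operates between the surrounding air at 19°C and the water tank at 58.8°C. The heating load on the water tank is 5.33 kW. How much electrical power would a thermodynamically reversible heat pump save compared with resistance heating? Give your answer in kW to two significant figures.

4.7 kW

In absolute terms T_C = 292.15 K and T_H = 331.95 K, so ΔT = 39.80 K.
COP_Carnot = T_H/ΔT = 331.95/39.80 = 8.340.
Resistance heating needs Ẇ_res = Q̇_H = 5.330 kW; the reversible heat pump needs only Ẇ_hp = Q̇_H/COP = 0.6391 kW.
Saving = 5.330 − 0.6391 = 4.691 kW.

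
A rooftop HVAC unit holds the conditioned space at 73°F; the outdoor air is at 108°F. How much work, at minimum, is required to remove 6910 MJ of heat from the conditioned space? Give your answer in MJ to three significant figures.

In absolute terms T_C = 295.93 K and T_H = 315.37 K, so ΔT = 19.44 K.
The reversible limit is COP_R = T_C/ΔT = 15.22, so W_min = Q_C/COP = Q_C·ΔT/T_C.
W_min = 6910 × 19.44/295.93 = 454.0 MJ.

454 MJ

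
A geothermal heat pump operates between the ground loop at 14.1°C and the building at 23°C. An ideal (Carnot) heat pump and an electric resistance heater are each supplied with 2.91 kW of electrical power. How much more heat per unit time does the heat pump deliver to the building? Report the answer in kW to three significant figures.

93.9 kW

In absolute terms T_C = 287.25 K and T_H = 296.15 K, so ΔT = 8.900 K.
COP_Carnot = T_H/ΔT = 296.15/8.900 = 33.28.
The heat pump delivers Q̇_H = COP × Ẇ = 96.83 kW; the resistance heater delivers Ẇ = 2.910 kW.
Extra = (COP − 1)·Ẇ = 93.92 kW.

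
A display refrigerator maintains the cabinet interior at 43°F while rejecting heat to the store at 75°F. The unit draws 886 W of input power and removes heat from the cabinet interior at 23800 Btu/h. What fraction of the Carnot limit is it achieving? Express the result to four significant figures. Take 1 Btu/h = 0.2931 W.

0.5012

Converting, Q̇_C = 23800 Btu/h = 6976 W, so COP_actual = Q̇_C/Ẇ = 6976/886.0 = 7.873.
In absolute terms T_C = 279.26 K and T_H = 297.04 K, so ΔT = 17.78 K.
COP_Carnot = T_C/ΔT = 279.26/17.78 = 15.71.
η_II = COP_actual/COP_Carnot = 7.873/15.71 = 0.5012.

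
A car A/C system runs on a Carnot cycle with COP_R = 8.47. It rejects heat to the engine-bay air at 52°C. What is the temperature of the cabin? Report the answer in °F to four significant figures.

For a Carnot refrigerator COP_R = T_C/(T_H − T_C), so T_C = COP·T_H/(1 + COP).
With T_H = 325.15 K, T_C = 8.47 × 325.15/9.470 = 290.82 K.
Converting, 290.82 K = 63.80°F.

63.80 °F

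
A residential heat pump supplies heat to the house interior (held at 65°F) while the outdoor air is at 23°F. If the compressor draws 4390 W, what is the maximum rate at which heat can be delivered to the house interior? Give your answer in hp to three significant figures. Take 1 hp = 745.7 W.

73.5 hp

In absolute terms T_C = 268.15 K and T_H = 291.48 K, so ΔT = 23.33 K.
COP_Carnot = T_H/ΔT = 291.48/23.33 = 12.49.
Q̇_max = COP_Carnot × Ẇ = 12.49 × 4390 W = 54840 W = 73.54 hp.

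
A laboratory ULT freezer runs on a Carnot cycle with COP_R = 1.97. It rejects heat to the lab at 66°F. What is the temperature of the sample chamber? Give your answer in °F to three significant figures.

-111 °F

For a Carnot refrigerator COP_R = T_C/(T_H − T_C), so T_C = COP·T_H/(1 + COP).
With T_H = 292.04 K, T_C = 1.97 × 292.04/2.970 = 193.71 K.
Converting, 193.71 K = -110.99°F.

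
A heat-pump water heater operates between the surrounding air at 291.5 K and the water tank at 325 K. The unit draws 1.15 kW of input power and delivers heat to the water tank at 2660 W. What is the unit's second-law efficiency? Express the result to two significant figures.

Converting, Q̇_H = 2660 W = 2.660 kW, so COP_actual = Q̇_H/Ẇ = 2.660/1.150 = 2.313.
The reservoir spacing is ΔT = 325 − 291.5 = 33.50 K.
COP_Carnot = T_H/ΔT = 325.00/33.50 = 9.701.
η_II = COP_actual/COP_Carnot = 2.313/9.701 = 0.2384.

0.24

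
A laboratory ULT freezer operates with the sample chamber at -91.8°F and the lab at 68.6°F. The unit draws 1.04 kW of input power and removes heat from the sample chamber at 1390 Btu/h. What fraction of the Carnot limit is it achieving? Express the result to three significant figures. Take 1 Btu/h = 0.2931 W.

0.171

Converting, Q̇_C = 1390 Btu/h = 0.4074 kW, so COP_actual = Q̇_C/Ẇ = 0.4074/1.040 = 0.3917.
In absolute terms T_C = 204.37 K and T_H = 293.48 K, so ΔT = 89.11 K.
COP_Carnot = T_C/ΔT = 204.37/89.11 = 2.293.
η_II = COP_actual/COP_Carnot = 0.3917/2.293 = 0.1708.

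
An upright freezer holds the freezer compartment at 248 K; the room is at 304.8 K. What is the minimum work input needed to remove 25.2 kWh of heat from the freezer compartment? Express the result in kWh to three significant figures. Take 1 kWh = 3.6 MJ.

The reservoir spacing is ΔT = 304.8 − 248 = 56.80 K.
The reversible limit is COP_R = T_C/ΔT = 4.366, so W_min = Q_C/COP = Q_C·ΔT/T_C.
W_min = 25.20 × 56.80/248.00 = 5.772 kWh.

5.77 kWh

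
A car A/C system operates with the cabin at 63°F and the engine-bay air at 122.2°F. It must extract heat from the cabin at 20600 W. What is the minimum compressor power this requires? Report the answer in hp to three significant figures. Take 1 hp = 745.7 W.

3.13 hp

In absolute terms T_C = 290.37 K and T_H = 323.26 K, so ΔT = 32.89 K.
COP_Carnot = T_C/ΔT = 290.37/32.89 = 8.829.
Ẇ_min = Q̇/COP_Carnot = 20600/8.829 = 2333 W = 3.129 hp.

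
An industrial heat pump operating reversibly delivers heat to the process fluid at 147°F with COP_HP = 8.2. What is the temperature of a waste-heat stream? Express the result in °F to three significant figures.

COP_HP = T_H/(T_H − T_C) gives T_H − T_C = T_H/COP.
With T_H = 337.04 K, T_C = 337.04 × (1 − 1/8.2) = 295.94 K.
Converting, 295.94 K = 73.02°F.

73.0 °F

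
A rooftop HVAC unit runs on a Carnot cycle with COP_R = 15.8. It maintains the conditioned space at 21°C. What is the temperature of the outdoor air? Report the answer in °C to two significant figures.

40 °C

COP_R = T_C/(T_H − T_C) gives T_H − T_C = T_C/COP.
With T_C = 294.15 K, T_H = 294.15 × (1 + 1/15.8) = 312.77 K.
Converting, 312.77 K = 39.62°C.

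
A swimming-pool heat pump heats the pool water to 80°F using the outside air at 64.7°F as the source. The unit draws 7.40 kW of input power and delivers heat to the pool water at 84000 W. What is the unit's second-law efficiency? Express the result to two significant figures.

0.32

Converting, Q̇_H = 84000 W = 84.00 kW, so COP_actual = Q̇_H/Ẇ = 84.00/7.400 = 11.35.
In absolute terms T_C = 291.32 K and T_H = 299.82 K, so ΔT = 8.500 K.
COP_Carnot = T_H/ΔT = 299.82/8.500 = 35.27.
η_II = COP_actual/COP_Carnot = 11.35/35.27 = 0.3218.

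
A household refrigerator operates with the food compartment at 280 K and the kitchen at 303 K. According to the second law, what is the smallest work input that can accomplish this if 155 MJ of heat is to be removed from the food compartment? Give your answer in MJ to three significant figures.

The reservoir spacing is ΔT = 303 − 280 = 23.00 K.
The reversible limit is COP_R = T_C/ΔT = 12.17, so W_min = Q_C/COP = Q_C·ΔT/T_C.
W_min = 155.0 × 23.00/280.00 = 12.73 MJ.

12.7 MJ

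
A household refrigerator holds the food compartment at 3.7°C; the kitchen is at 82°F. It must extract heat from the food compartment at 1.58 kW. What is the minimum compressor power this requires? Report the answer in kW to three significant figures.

In absolute terms T_C = 276.85 K and T_H = 300.93 K, so ΔT = 24.08 K.
COP_Carnot = T_C/ΔT = 276.85/24.08 = 11.50.
Ẇ_min = Q̇/COP_Carnot = 1.580/11.50 = 0.1374 kW.

0.137 kW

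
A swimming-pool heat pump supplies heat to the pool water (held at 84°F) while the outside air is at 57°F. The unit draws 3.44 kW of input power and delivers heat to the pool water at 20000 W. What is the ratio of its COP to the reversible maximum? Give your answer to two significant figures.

Converting, Q̇_H = 20000 W = 20.00 kW, so COP_actual = Q̇_H/Ẇ = 20.00/3.440 = 5.814.
In absolute terms T_C = 287.04 K and T_H = 302.04 K, so ΔT = 15.00 K.
COP_Carnot = T_H/ΔT = 302.04/15.00 = 20.14.
η_II = COP_actual/COP_Carnot = 5.814/20.14 = 0.2887.

0.29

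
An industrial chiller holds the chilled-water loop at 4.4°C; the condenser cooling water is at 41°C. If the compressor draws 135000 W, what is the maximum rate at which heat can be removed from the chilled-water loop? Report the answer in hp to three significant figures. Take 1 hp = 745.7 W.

1370 hp

In absolute terms T_C = 277.55 K and T_H = 314.15 K, so ΔT = 36.60 K.
COP_Carnot = T_C/ΔT = 277.55/36.60 = 7.583.
Q̇_max = COP_Carnot × Ẇ = 7.583 × 135000 W = 1024000 W = 1373 hp.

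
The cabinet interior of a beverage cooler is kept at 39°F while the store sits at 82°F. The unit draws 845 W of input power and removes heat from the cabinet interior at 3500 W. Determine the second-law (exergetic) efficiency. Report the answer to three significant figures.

COP_actual = Q̇_C/Ẇ = 3500/845.0 = 4.142.
In absolute terms T_C = 277.04 K and T_H = 300.93 K, so ΔT = 23.89 K.
COP_Carnot = T_C/ΔT = 277.04/23.89 = 11.60.
η_II = COP_actual/COP_Carnot = 4.142/11.60 = 0.3572.

0.357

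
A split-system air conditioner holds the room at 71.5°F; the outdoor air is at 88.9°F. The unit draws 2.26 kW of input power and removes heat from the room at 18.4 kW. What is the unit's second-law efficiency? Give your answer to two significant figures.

0.27

COP_actual = Q̇_C/Ẇ = 18.40/2.260 = 8.142.
In absolute terms T_C = 295.09 K and T_H = 304.76 K, so ΔT = 9.667 K.
COP_Carnot = T_C/ΔT = 295.09/9.667 = 30.53.
η_II = COP_actual/COP_Carnot = 8.142/30.53 = 0.2667.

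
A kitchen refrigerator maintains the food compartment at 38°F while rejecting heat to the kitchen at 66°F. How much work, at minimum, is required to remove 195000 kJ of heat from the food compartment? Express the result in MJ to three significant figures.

11.0 MJ

In absolute terms T_C = 276.48 K and T_H = 292.04 K, so ΔT = 15.56 K.
The reversible limit is COP_R = T_C/ΔT = 17.77, so W_min = Q_C/COP = Q_C·ΔT/T_C.
W_min = 195000 × 15.56/276.48 = 10970 kJ = 10.97 MJ.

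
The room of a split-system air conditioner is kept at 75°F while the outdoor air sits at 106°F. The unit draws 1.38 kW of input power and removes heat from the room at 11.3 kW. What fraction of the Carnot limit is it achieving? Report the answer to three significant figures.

COP_actual = Q̇_C/Ẇ = 11.30/1.380 = 8.188.
In absolute terms T_C = 297.04 K and T_H = 314.26 K, so ΔT = 17.22 K.
COP_Carnot = T_C/ΔT = 297.04/17.22 = 17.25.
η_II = COP_actual/COP_Carnot = 8.188/17.25 = 0.4748.

0.475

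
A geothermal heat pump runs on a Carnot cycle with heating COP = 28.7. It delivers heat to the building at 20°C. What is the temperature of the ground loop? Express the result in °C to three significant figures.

9.79 °C

COP_HP = T_H/(T_H − T_C) gives T_H − T_C = T_H/COP.
With T_H = 293.15 K, T_C = 293.15 × (1 − 1/28.7) = 282.94 K.
Converting, 282.94 K = 9.79°C.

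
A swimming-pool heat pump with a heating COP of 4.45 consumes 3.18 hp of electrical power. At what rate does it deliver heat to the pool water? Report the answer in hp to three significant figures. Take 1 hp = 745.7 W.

14.2 hp

Q̇_H = COP_HP × Ẇ = 4.45 × 3.180 = 14.15 hp.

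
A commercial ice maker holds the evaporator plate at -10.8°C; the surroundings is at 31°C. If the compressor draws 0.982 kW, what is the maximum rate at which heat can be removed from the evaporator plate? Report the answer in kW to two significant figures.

6.2 kW

In absolute terms T_C = 262.35 K and T_H = 304.15 K, so ΔT = 41.80 K.
COP_Carnot = T_C/ΔT = 262.35/41.80 = 6.276.
Q̇_max = COP_Carnot × Ẇ = 6.276 × 0.9820 kW = 6.163 kW.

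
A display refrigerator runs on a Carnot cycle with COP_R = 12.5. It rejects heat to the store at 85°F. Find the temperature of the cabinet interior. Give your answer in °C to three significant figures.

For a Carnot refrigerator COP_R = T_C/(T_H − T_C), so T_C = COP·T_H/(1 + COP).
With T_H = 302.59 K, T_C = 12.5 × 302.59/13.50 = 280.18 K.
Converting, 280.18 K = 7.03°C.

7.03 °C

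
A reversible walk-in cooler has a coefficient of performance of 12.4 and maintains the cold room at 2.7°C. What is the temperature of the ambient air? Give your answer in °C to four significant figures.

24.95 °C

COP_R = T_C/(T_H − T_C) gives T_H − T_C = T_C/COP.
With T_C = 275.85 K, T_H = 275.85 × (1 + 1/12.4) = 298.10 K.
Converting, 298.10 K = 24.95°C.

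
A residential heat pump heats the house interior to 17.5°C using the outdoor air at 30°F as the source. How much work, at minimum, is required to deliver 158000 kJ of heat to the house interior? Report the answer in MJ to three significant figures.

10.1 MJ

In absolute terms T_C = 272.04 K and T_H = 290.65 K, so ΔT = 18.61 K.
The reversible limit is COP_HP = T_H/ΔT = 15.62, so W_min = Q_H/COP = Q_H·ΔT/T_H.
W_min = 158000 × 18.61/290.65 = 10120 kJ = 10.12 MJ.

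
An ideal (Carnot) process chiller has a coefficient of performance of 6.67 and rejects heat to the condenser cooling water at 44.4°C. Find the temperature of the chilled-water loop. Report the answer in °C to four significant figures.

2.998 °C

For a Carnot refrigerator COP_R = T_C/(T_H − T_C), so T_C = COP·T_H/(1 + COP).
With T_H = 317.55 K, T_C = 6.67 × 317.55/7.670 = 276.15 K.
Converting, 276.15 K = 3.00°C.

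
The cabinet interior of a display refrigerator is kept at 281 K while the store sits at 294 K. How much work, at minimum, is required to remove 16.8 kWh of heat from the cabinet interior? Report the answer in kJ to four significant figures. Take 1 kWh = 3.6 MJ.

2798 kJ

The reservoir spacing is ΔT = 294 − 281 = 13.00 K.
The reversible limit is COP_R = T_C/ΔT = 21.62, so W_min = Q_C/COP = Q_C·ΔT/T_C.
W_min = 16.80 × 13.00/281.00 = 0.7772 kWh = 2798 kJ.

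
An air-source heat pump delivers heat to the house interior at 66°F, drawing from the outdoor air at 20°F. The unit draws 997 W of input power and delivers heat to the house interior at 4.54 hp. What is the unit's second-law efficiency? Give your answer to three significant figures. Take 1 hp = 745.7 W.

0.297

Converting, Q̇_H = 4.540 hp = 3385 W, so COP_actual = Q̇_H/Ẇ = 3385/997.0 = 3.396.
In absolute terms T_C = 266.48 K and T_H = 292.04 K, so ΔT = 25.56 K.
COP_Carnot = T_H/ΔT = 292.04/25.56 = 11.43.
η_II = COP_actual/COP_Carnot = 3.396/11.43 = 0.2971.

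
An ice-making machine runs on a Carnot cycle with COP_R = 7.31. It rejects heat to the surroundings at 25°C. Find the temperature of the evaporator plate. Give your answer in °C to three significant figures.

-10.9 °C

For a Carnot refrigerator COP_R = T_C/(T_H − T_C), so T_C = COP·T_H/(1 + COP).
With T_H = 298.15 K, T_C = 7.31 × 298.15/8.310 = 262.27 K.
Converting, 262.27 K = -10.88°C.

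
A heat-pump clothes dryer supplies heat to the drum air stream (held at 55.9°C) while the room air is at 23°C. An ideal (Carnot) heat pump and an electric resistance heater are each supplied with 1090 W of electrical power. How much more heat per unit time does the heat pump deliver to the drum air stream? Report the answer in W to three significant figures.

In absolute terms T_C = 296.15 K and T_H = 329.05 K, so ΔT = 32.90 K.
COP_Carnot = T_H/ΔT = 329.05/32.90 = 10.00.
The heat pump delivers Q̇_H = COP × Ẇ = 10900 W; the resistance heater delivers Ẇ = 1090 W.
Extra = (COP − 1)·Ẇ = 9812 W.

9810 W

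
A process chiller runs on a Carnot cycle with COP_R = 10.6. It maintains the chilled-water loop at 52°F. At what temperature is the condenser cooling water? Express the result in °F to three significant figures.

100 °F

COP_R = T_C/(T_H − T_C) gives T_H − T_C = T_C/COP.
With T_C = 284.26 K, T_H = 284.26 × (1 + 1/10.6) = 311.08 K.
Converting, 311.08 K = 100.27°F.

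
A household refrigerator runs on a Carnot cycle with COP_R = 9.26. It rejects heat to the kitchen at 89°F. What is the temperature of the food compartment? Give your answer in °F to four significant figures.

35.52 °F

For a Carnot refrigerator COP_R = T_C/(T_H − T_C), so T_C = COP·T_H/(1 + COP).
With T_H = 304.82 K, T_C = 9.26 × 304.82/10.26 = 275.11 K.
Converting, 275.11 K = 35.52°F.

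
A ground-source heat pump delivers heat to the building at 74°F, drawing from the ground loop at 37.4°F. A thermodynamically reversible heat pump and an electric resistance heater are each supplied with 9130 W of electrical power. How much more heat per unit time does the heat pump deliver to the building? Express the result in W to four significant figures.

In absolute terms T_C = 276.15 K and T_H = 296.48 K, so ΔT = 20.33 K.
COP_Carnot = T_H/ΔT = 296.48/20.33 = 14.58.
The heat pump delivers Q̇_H = COP × Ẇ = 133100 W; the resistance heater delivers Ẇ = 9130 W.
Extra = (COP − 1)·Ẇ = 124000 W.

124000 W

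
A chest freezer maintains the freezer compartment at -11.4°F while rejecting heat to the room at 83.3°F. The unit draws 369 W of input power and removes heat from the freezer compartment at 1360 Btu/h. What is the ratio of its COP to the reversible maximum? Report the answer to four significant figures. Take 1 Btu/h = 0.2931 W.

Converting, Q̇_C = 1360 Btu/h = 398.6 W, so COP_actual = Q̇_C/Ẇ = 398.6/369.0 = 1.080.
In absolute terms T_C = 249.04 K and T_H = 301.65 K, so ΔT = 52.61 K.
COP_Carnot = T_C/ΔT = 249.04/52.61 = 4.734.
η_II = COP_actual/COP_Carnot = 1.080/4.734 = 0.2282.

0.2282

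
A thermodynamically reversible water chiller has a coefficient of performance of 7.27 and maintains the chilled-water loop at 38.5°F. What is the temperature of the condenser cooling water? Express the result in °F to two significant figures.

110 °F

COP_R = T_C/(T_H − T_C) gives T_H − T_C = T_C/COP.
With T_C = 276.76 K, T_H = 276.76 × (1 + 1/7.27) = 314.83 K.
Converting, 314.83 K = 107.02°F.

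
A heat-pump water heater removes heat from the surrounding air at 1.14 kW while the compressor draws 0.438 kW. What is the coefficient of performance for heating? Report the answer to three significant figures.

The first law gives Q̇_H = Q̇_C + Ẇ, so the three rates are Q̇_C = 1.140, Q̇_H = 1.578, Ẇ = 0.4380 kW.
COP_HP = Q̇_H/Ẇ = 1.578/0.4380 = 3.603.

3.60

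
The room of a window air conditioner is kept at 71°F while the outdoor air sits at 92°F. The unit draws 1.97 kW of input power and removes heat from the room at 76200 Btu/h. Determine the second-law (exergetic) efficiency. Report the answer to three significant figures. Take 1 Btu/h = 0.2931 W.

Converting, Q̇_C = 76200 Btu/h = 22.33 kW, so COP_actual = Q̇_C/Ẇ = 22.33/1.970 = 11.34.
In absolute terms T_C = 294.82 K and T_H = 306.48 K, so ΔT = 11.67 K.
COP_Carnot = T_C/ΔT = 294.82/11.67 = 25.27.
η_II = COP_actual/COP_Carnot = 11.34/25.27 = 0.4486.

0.449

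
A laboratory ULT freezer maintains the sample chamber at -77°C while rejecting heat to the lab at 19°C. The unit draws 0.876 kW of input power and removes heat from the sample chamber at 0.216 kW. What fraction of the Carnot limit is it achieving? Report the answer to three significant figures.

COP_actual = Q̇_C/Ẇ = 0.2160/0.8760 = 0.2466.
In absolute terms T_C = 196.15 K and T_H = 292.15 K, so ΔT = 96.00 K.
COP_Carnot = T_C/ΔT = 196.15/96.00 = 2.043.
η_II = COP_actual/COP_Carnot = 0.2466/2.043 = 0.1207.

0.121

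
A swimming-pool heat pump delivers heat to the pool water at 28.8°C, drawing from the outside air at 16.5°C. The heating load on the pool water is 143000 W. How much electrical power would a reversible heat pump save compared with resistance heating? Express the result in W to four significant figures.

In absolute terms T_C = 289.65 K and T_H = 301.95 K, so ΔT = 12.30 K.
COP_Carnot = T_H/ΔT = 301.95/12.30 = 24.55.
Resistance heating needs Ẇ_res = Q̇_H = 143000 W; the reversible heat pump needs only Ẇ_hp = Q̇_H/COP = 5825 W.
Saving = 143000 − 5825 = 137200 W.

137200 W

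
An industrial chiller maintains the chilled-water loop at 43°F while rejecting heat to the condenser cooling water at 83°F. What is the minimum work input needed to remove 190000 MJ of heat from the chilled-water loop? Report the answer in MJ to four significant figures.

15120 MJ

In absolute terms T_C = 279.26 K and T_H = 301.48 K, so ΔT = 22.22 K.
The reversible limit is COP_R = T_C/ΔT = 12.57, so W_min = Q_C/COP = Q_C·ΔT/T_C.
W_min = 190000 × 22.22/279.26 = 15120 MJ.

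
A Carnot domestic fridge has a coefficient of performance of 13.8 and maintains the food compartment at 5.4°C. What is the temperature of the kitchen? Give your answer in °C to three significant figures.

COP_R = T_C/(T_H − T_C) gives T_H − T_C = T_C/COP.
With T_C = 278.55 K, T_H = 278.55 × (1 + 1/13.8) = 298.73 K.
Converting, 298.73 K = 25.58°C.

25.6 °C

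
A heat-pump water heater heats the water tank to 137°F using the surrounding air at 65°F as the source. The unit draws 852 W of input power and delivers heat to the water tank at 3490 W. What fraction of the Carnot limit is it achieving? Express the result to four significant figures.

0.4943

COP_actual = Q̇_H/Ẇ = 3490/852.0 = 4.096.
In absolute terms T_C = 291.48 K and T_H = 331.48 K, so ΔT = 40.00 K.
COP_Carnot = T_H/ΔT = 331.48/40.00 = 8.287.
η_II = COP_actual/COP_Carnot = 4.096/8.287 = 0.4943.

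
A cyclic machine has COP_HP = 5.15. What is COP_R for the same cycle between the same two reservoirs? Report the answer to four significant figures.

Since Q_H = Q_C + W for any cycle, COP_R = Q_C/W = Q_H/W − 1.
COP_R = 5.15 − 1 = 4.15.

4.150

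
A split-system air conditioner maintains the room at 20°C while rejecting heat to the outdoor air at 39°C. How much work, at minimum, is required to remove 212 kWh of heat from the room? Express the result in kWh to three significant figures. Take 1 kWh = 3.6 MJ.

13.7 kWh

In absolute terms T_C = 293.15 K and T_H = 312.15 K, so ΔT = 19.00 K.
The reversible limit is COP_R = T_C/ΔT = 15.43, so W_min = Q_C/COP = Q_C·ΔT/T_C.
W_min = 212.0 × 19.00/293.15 = 13.74 kWh.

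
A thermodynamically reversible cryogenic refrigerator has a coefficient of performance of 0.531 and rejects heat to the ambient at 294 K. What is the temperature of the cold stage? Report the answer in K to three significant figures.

102 K

For a Carnot refrigerator COP_R = T_C/(T_H − T_C), so T_C = COP·T_H/(1 + COP).
With T_H = 294.00 K, T_C = 0.531 × 294.00/1.531 = 101.97 K.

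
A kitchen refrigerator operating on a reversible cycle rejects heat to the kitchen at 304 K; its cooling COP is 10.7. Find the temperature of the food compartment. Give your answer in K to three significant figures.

For a Carnot refrigerator COP_R = T_C/(T_H − T_C), so T_C = COP·T_H/(1 + COP).
With T_H = 304.00 K, T_C = 10.7 × 304.00/11.70 = 278.02 K.

278 K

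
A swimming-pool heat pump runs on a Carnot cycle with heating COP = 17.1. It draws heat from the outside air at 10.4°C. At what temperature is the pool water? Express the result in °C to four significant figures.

28.01 °C

COP_HP = T_H/(T_H − T_C) rearranges to T_H = COP·T_C/(COP − 1).
With T_C = 283.55 K, T_H = 17.1 × 283.55/16.10 = 301.16 K.
Converting, 301.16 K = 28.01°C.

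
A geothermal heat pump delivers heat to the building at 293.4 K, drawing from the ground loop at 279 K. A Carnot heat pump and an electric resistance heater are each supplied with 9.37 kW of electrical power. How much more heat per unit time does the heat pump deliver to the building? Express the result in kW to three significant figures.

182 kW

The reservoir spacing is ΔT = 293.4 − 279 = 14.40 K.
COP_Carnot = T_H/ΔT = 293.40/14.40 = 20.38.
The heat pump delivers Q̇_H = COP × Ẇ = 190.9 kW; the resistance heater delivers Ẇ = 9.370 kW.
Extra = (COP − 1)·Ẇ = 181.5 kW.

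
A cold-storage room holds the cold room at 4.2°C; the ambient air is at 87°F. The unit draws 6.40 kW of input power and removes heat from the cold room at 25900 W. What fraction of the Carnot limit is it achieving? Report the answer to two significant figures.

Converting, Q̇_C = 25900 W = 25.90 kW, so COP_actual = Q̇_C/Ẇ = 25.90/6.400 = 4.047.
In absolute terms T_C = 277.35 K and T_H = 303.71 K, so ΔT = 26.36 K.
COP_Carnot = T_C/ΔT = 277.35/26.36 = 10.52.
η_II = COP_actual/COP_Carnot = 4.047/10.52 = 0.3846.

0.38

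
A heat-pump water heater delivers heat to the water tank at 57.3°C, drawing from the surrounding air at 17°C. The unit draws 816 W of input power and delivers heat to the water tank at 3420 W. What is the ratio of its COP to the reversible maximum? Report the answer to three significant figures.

0.511

COP_actual = Q̇_H/Ẇ = 3420/816.0 = 4.191.
In absolute terms T_C = 290.15 K and T_H = 330.45 K, so ΔT = 40.30 K.
COP_Carnot = T_H/ΔT = 330.45/40.30 = 8.200.
η_II = COP_actual/COP_Carnot = 4.191/8.200 = 0.5111.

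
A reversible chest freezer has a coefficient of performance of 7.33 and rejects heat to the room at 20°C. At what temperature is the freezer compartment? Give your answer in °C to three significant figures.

-15.2 °C

For a Carnot refrigerator COP_R = T_C/(T_H − T_C), so T_C = COP·T_H/(1 + COP).
With T_H = 293.15 K, T_C = 7.33 × 293.15/8.330 = 257.96 K.
Converting, 257.96 K = -15.19°C.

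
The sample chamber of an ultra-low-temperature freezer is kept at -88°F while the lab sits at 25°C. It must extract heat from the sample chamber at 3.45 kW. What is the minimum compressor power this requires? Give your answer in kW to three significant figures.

In absolute terms T_C = 206.48 K and T_H = 298.15 K, so ΔT = 91.67 K.
COP_Carnot = T_C/ΔT = 206.48/91.67 = 2.253.
Ẇ_min = Q̇/COP_Carnot = 3.450/2.253 = 1.532 kW.

1.53 kW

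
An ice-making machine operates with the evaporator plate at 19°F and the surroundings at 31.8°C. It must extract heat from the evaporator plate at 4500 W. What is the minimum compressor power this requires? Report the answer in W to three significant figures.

In absolute terms T_C = 265.93 K and T_H = 304.95 K, so ΔT = 39.02 K.
COP_Carnot = T_C/ΔT = 265.93/39.02 = 6.815.
Ẇ_min = Q̇/COP_Carnot = 4500/6.815 = 660.3 W.

660 W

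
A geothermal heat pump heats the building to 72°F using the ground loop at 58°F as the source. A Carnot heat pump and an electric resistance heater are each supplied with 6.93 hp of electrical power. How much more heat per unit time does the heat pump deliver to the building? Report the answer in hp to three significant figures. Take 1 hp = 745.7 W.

In absolute terms T_C = 287.59 K and T_H = 295.37 K, so ΔT = 7.778 K.
COP_Carnot = T_H/ΔT = 295.37/7.778 = 37.98.
The heat pump delivers Q̇_H = COP × Ẇ = 263.2 hp; the resistance heater delivers Ẇ = 6.930 hp.
Extra = (COP − 1)·Ẇ = 256.2 hp.

256 hp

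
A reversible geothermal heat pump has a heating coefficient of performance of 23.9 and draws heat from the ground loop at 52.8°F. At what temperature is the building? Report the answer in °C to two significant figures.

24 °C

COP_HP = T_H/(T_H − T_C) rearranges to T_H = COP·T_C/(COP − 1).
With T_C = 284.71 K, T_H = 23.9 × 284.71/22.90 = 297.14 K.
Converting, 297.14 K = 23.99°C.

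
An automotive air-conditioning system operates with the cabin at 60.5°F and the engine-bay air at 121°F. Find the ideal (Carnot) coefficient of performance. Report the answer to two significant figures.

8.6

In absolute terms T_C = 288.98 K and T_H = 322.59 K, so ΔT = 33.61 K.
For a reversible cycle, COP_Carnot = T_C/ΔT = 288.98/33.61 = 8.598.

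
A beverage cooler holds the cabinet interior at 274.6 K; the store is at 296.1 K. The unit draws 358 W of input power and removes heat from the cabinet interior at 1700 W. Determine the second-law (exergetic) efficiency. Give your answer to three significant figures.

0.372

COP_actual = Q̇_C/Ẇ = 1700/358.0 = 4.749.
The reservoir spacing is ΔT = 296.1 − 274.6 = 21.50 K.
COP_Carnot = T_C/ΔT = 274.60/21.50 = 12.77.
η_II = COP_actual/COP_Carnot = 4.749/12.77 = 0.3718.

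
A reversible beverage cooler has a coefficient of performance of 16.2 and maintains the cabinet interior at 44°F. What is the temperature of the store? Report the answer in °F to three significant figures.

75.1 °F

COP_R = T_C/(T_H − T_C) gives T_H − T_C = T_C/COP.
With T_C = 279.82 K, T_H = 279.82 × (1 + 1/16.2) = 297.09 K.
Converting, 297.09 K = 75.09°F.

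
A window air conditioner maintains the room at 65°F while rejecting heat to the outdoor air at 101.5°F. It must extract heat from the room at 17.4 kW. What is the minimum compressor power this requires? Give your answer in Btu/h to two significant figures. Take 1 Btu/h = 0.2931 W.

In absolute terms T_C = 291.48 K and T_H = 311.76 K, so ΔT = 20.28 K.
COP_Carnot = T_C/ΔT = 291.48/20.28 = 14.37.
Ẇ_min = Q̇/COP_Carnot = 17.40/14.37 = 1.210 kW = 4130 Btu/h.

4100 Btu/h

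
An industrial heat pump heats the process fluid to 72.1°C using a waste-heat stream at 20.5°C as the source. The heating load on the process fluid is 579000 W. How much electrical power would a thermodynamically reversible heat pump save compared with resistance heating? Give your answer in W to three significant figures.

492000 W

In absolute terms T_C = 293.65 K and T_H = 345.25 K, so ΔT = 51.60 K.
COP_Carnot = T_H/ΔT = 345.25/51.60 = 6.691.
Resistance heating needs Ẇ_res = Q̇_H = 579000 W; the reversible heat pump needs only Ẇ_hp = Q̇_H/COP = 86540 W.
Saving = 579000 − 86540 = 492500 W.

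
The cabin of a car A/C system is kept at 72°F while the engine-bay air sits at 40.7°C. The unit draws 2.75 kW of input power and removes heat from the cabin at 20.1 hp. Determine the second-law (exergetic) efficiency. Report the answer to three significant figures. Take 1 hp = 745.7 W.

0.341

Converting, Q̇_C = 20.10 hp = 14.99 kW, so COP_actual = Q̇_C/Ẇ = 14.99/2.750 = 5.450.
In absolute terms T_C = 295.37 K and T_H = 313.85 K, so ΔT = 18.48 K.
COP_Carnot = T_C/ΔT = 295.37/18.48 = 15.99.
η_II = COP_actual/COP_Carnot = 5.450/15.99 = 0.3410.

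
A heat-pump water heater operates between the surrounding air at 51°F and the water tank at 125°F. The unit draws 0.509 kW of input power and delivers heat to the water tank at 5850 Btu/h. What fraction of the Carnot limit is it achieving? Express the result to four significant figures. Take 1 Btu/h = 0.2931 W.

Converting, Q̇_H = 5850 Btu/h = 1.715 kW, so COP_actual = Q̇_H/Ẇ = 1.715/0.5090 = 3.369.
In absolute terms T_C = 283.71 K and T_H = 324.82 K, so ΔT = 41.11 K.
COP_Carnot = T_H/ΔT = 324.82/41.11 = 7.901.
η_II = COP_actual/COP_Carnot = 3.369/7.901 = 0.4264.

0.4264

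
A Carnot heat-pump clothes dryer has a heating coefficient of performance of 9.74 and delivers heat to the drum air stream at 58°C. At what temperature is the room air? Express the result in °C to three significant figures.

24.0 °C

COP_HP = T_H/(T_H − T_C) gives T_H − T_C = T_H/COP.
With T_H = 331.15 K, T_C = 331.15 × (1 − 1/9.74) = 297.15 K.
Converting, 297.15 K = 24.00°C.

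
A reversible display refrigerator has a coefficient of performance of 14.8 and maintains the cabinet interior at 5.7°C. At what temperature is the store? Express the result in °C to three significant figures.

24.5 °C

COP_R = T_C/(T_H − T_C) gives T_H − T_C = T_C/COP.
With T_C = 278.85 K, T_H = 278.85 × (1 + 1/14.8) = 297.69 K.
Converting, 297.69 K = 24.54°C.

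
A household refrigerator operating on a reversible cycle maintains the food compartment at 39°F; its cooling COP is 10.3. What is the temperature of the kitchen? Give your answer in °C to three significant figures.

30.8 °C

COP_R = T_C/(T_H − T_C) gives T_H − T_C = T_C/COP.
With T_C = 277.04 K, T_H = 277.04 × (1 + 1/10.3) = 303.94 K.
Converting, 303.94 K = 30.79°C.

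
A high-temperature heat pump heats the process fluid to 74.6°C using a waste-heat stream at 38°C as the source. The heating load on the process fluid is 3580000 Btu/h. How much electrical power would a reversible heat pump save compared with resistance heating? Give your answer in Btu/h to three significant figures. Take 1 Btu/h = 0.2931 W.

In absolute terms T_C = 311.15 K and T_H = 347.75 K, so ΔT = 36.60 K.
COP_Carnot = T_H/ΔT = 347.75/36.60 = 9.501.
Resistance heating needs Ẇ_res = Q̇_H = 3580000 Btu/h; the reversible heat pump needs only Ẇ_hp = Q̇_H/COP = 376800 Btu/h.
Saving = 3580000 − 376800 = 3203000 Btu/h.

3200000 Btu/h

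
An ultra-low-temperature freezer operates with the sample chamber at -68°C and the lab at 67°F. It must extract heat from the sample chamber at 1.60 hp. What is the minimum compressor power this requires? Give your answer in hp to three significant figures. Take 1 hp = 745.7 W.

In absolute terms T_C = 205.15 K and T_H = 292.59 K, so ΔT = 87.44 K.
COP_Carnot = T_C/ΔT = 205.15/87.44 = 2.346.
Ẇ_min = Q̇/COP_Carnot = 1.600/2.346 = 0.6820 hp.

0.682 hp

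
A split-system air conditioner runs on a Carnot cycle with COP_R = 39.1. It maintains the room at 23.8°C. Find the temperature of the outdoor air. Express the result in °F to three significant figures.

88.5 °F

COP_R = T_C/(T_H − T_C) gives T_H − T_C = T_C/COP.
With T_C = 296.95 K, T_H = 296.95 × (1 + 1/39.1) = 304.54 K.
Converting, 304.54 K = 88.51°F.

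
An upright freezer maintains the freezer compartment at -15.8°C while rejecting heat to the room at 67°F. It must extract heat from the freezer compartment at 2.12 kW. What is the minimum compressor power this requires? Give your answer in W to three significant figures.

290 W

In absolute terms T_C = 257.35 K and T_H = 292.59 K, so ΔT = 35.24 K.
COP_Carnot = T_C/ΔT = 257.35/35.24 = 7.302.
Ẇ_min = Q̇/COP_Carnot = 2.120/7.302 = 0.2903 kW = 290.3 W.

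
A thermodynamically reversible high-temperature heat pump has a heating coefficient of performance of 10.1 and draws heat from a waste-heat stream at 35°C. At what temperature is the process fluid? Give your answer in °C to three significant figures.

68.9 °C

COP_HP = T_H/(T_H − T_C) rearranges to T_H = COP·T_C/(COP − 1).
With T_C = 308.15 K, T_H = 10.1 × 308.15/9.100 = 342.01 K.
Converting, 342.01 K = 68.86°C.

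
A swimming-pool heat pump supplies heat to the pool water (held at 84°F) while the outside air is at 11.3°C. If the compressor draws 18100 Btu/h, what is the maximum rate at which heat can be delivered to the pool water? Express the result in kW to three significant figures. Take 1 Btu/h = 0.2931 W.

In absolute terms T_C = 284.45 K and T_H = 302.04 K, so ΔT = 17.59 K.
COP_Carnot = T_H/ΔT = 302.04/17.59 = 17.17.
Q̇_max = COP_Carnot × Ẇ = 17.17 × 18100 Btu/h = 310800 Btu/h = 91.10 kW.

91.1 kW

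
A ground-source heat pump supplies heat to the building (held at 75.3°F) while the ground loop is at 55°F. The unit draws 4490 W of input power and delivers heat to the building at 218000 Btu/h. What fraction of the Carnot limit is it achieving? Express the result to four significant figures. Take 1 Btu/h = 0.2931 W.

Converting, Q̇_H = 218000 Btu/h = 63900 W, so COP_actual = Q̇_H/Ẇ = 63900/4490 = 14.23.
In absolute terms T_C = 285.93 K and T_H = 297.21 K, so ΔT = 11.28 K.
COP_Carnot = T_H/ΔT = 297.21/11.28 = 26.35.
η_II = COP_actual/COP_Carnot = 14.23/26.35 = 0.5400.

0.5400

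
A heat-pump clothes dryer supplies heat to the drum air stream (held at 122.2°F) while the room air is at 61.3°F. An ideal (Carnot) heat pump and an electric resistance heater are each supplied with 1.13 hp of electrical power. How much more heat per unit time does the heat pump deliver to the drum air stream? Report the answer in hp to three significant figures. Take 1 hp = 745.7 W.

In absolute terms T_C = 289.43 K and T_H = 323.26 K, so ΔT = 33.83 K.
COP_Carnot = T_H/ΔT = 323.26/33.83 = 9.555.
The heat pump delivers Q̇_H = COP × Ẇ = 10.80 hp; the resistance heater delivers Ẇ = 1.130 hp.
Extra = (COP − 1)·Ẇ = 9.667 hp.

9.67 hp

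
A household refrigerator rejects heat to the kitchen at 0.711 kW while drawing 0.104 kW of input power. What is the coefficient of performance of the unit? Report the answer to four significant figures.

The first law gives Q̇_H = Q̇_C + Ẇ, so the three rates are Q̇_C = 0.6070, Q̇_H = 0.7110, Ẇ = 0.1040 kW.
COP_R = Q̇_C/Ẇ = 0.6070/0.1040 = 5.837.

5.837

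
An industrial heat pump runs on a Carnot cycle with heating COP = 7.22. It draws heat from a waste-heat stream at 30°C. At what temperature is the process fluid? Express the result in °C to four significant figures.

78.74 °C

COP_HP = T_H/(T_H − T_C) rearranges to T_H = COP·T_C/(COP − 1).
With T_C = 303.15 K, T_H = 7.22 × 303.15/6.220 = 351.89 K.
Converting, 351.89 K = 78.74°C.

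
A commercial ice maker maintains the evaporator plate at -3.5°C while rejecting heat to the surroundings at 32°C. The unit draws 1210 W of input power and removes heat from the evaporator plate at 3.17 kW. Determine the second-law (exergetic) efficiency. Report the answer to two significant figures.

0.34

Converting, Q̇_C = 3.170 kW = 3170 W, so COP_actual = Q̇_C/Ẇ = 3170/1210 = 2.620.
In absolute terms T_C = 269.65 K and T_H = 305.15 K, so ΔT = 35.50 K.
COP_Carnot = T_C/ΔT = 269.65/35.50 = 7.596.
η_II = COP_actual/COP_Carnot = 2.620/7.596 = 0.3449.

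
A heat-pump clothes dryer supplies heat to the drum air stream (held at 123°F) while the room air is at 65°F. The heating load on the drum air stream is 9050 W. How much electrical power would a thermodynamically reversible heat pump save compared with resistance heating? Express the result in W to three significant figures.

In absolute terms T_C = 291.48 K and T_H = 323.71 K, so ΔT = 32.22 K.
COP_Carnot = T_H/ΔT = 323.71/32.22 = 10.05.
Resistance heating needs Ẇ_res = Q̇_H = 9050 W; the reversible heat pump needs only Ẇ_hp = Q̇_H/COP = 900.9 W.
Saving = 9050 − 900.9 = 8149 W.

8150 W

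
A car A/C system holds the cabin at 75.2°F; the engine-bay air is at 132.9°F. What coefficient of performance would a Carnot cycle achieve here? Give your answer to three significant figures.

9.27

In absolute terms T_C = 297.15 K and T_H = 329.21 K, so ΔT = 32.06 K.
For a reversible cycle, COP_Carnot = T_C/ΔT = 297.15/32.06 = 9.270.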